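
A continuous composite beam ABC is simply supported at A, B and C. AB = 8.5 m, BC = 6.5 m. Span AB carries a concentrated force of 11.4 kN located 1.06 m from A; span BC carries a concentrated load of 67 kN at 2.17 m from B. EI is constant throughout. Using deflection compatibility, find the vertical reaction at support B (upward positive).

Take M_B as the redundant. Released structure: two simple spans AB and BC with a hinge at B.
Discontinuity in slope at B on the released structure — sum the simple-span end rotations:
  span AB: point load 11.4 at a = 1.06: Pab(L + a)/(6LEI) = 16.85/EI
  span BC: point load 67 at a = 2.17: Pab(L + b)/(6LEI) = 174.8/EI
  relative rotation θ_0 = (16.85 + 174.8)/EI = 191.7/EI
A unit hogging moment at B produces rotation L₁/(3EI) + L₂/(3EI) = 5/EI.
Slope continuity at B: θ_0 = M_B·5/EI, so M_B = 191.7/5 = 38.33 kN·m (hogging).
Span AB, ΣM about A with M_B applied at B: R_B^{AB}·8.5 = 12.08 + 38.33, so R_B^{AB} = 5.932 kN and R_A = 11.4 − 5.932 = 5.468 kN.
Span BC, ΣM about C: R_B^{BC}·6.5 = 290.1 + 38.33, so R_B^{BC} = 50.53 kN and R_C = 67 − 50.53 = 16.47 kN.
R_B = 5.932 + 50.53 = 56.46 kN.

R_B = 56.46 kN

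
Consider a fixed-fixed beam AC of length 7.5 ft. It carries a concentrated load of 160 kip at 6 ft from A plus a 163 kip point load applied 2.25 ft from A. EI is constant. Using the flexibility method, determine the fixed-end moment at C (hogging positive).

Release both end moments; the primary structure is a simply-supported span AC with redundants M_A and M_C.
End rotations of the released simple span under the applied load (×1/EI):
  at A: point load 160 at a = 6: Pab(L + b)/(6LEI) = 288/EI
  at C: point load 160 at a = 6: Pab(L + a)/(6LEI) = 432/EI
  at A: point load 163 at a = 2.25: Pab(L + b)/(6LEI) = 545.5/EI
  at C: point load 163 at a = 2.25: Pab(L + a)/(6LEI) = 417.2/EI
  θ_A0 = 833.5/EI,  θ_C0 = 849.2/EI
Flexibility coefficients: a unit moment at one end gives L/(3EI) there and L/(6EI) at the far end, so f₁₁ = f₂₂ = 2.5/EI and f₁₂ = f₂₁ = 1.25/EI.
Compatibility — zero rotation at each built-in end:
  2.5 M_A + 1.25 M_C = 833.5
  1.25 M_A + 2.5 M_C = 849.2
Solving the pair gives M_A = 218.1 kip·ft and M_C = 230.6 kip·ft (hogging).

M_C = 230.6 kip·ft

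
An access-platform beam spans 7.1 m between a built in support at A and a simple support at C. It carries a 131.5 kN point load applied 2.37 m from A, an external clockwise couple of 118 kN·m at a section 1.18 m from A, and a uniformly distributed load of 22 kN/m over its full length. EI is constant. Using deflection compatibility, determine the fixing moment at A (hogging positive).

Take the reaction at C as the redundant and release it; the primary structure is a cantilever fixed at A.
Deflection at C on the released cantilever, summing each load's contribution:
  point load 131.5 at a = 2.37: Pa²(3L − a)/(6EI) = 2330/EI
  clockwise couple 118 at a = 1.18: M₀a(2L − a)/(2EI) = 906.5/EI
  UDL 22: wL⁴/(8EI) = 6988/EI
  δ_0 = 10225/EI
Tip deflection under a unit load at C: L³/(3EI) = 119.3/EI.
The prop prevents deflection at C: R_C = δ_0/δ_{CC} = 10225/119.3 = 85.71 kN.
Moment equilibrium about A: M_A = Σ(load moments about A) − R_C·L = 984.2 − 85.71×7.1 = 375.7 kN·m.

M_A = 375.7 kN·m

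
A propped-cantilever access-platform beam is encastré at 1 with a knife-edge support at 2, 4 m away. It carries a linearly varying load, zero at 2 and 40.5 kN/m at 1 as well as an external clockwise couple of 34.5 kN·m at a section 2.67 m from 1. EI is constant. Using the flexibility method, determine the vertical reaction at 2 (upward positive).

Take the reaction at 2 as the redundant and release it; the primary structure is a cantilever fixed at 1.
Primary-structure tip deflection at 2 by superposition:
  triangular load, peak 40.5 at the fixed end: w₀L⁴/(30EI) = 345.6/EI
  clockwise couple 34.5 at a = 2.67: M₀a(2L − a)/(2EI) = 245.5/EI
  δ_0 = 591.1/EI
Tip deflection under a unit load at 2: L³/(3EI) = 21.33/EI.
Compatibility at 2: δ_0 − R_2·δ_{22} = 0, so R_2 = 591.1/21.33 = 27.71 kN.

R_2 = 27.71 kN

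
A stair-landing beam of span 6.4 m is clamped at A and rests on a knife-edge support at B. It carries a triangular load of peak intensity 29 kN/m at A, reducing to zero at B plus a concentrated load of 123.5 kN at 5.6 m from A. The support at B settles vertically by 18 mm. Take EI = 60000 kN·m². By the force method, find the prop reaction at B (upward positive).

Choose R_B as the redundant. The primary structure is the cantilever fixed at A.
Free-end deflection of the primary structure under the applied loading (downward +):
  triangular load, peak 29 at the fixed end: w₀L⁴/(30EI) = 1622/EI
  point load 123.5 at a = 5.6: Pa²(3L − a)/(6EI) = 8779/EI
  δ_0 = 10401/EI
Flexibility coefficient — unit upward force at B: δ_{BB} = L³/(3EI) = 87.38/EI.
With EI = 60000 kN·m²: δ_0 = 0.17334 m and δ_{BB} = 0.001456 m/kN.
Compatibility — the beam at B must follow the support down by 0.018 m: δ_0 − R_B·δ_{BB} = 0.018, so R_B = (0.17334 − 0.018)/0.001456 = 106.7 kN.

R_B = 106.7 kN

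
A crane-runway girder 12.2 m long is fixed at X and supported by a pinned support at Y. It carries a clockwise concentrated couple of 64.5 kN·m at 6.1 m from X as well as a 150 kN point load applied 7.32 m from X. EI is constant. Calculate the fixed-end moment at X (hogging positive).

M_X = 299.4 kN·m

Take the reaction at Y as the redundant and release it; the primary structure is a cantilever fixed at X.
Downward deflection at the released point Y due to the loads:
  clockwise couple 64.5 at a = 6.1: M₀a(2L − a)/(2EI) = 3600/EI
  point load 150 at a = 7.32: Pa²(3L − a)/(6EI) = 39222/EI
  δ_0 = 42822/EI
Tip deflection under a unit load at Y: L³/(3EI) = 605.3/EI.
The prop prevents deflection at Y: R_Y = δ_0/δ_{YY} = 42822/605.3 = 70.75 kN.
Moment equilibrium about X: M_X = Σ(load moments about X) − R_Y·L = 1162 − 70.75×12.2 = 299.4 kN·m.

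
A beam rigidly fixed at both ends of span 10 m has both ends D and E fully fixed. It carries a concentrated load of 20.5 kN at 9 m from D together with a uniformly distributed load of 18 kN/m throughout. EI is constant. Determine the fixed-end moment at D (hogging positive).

Take the two fixed-end moments M_D, M_E as redundants; the released structure is the simple span DE.
End rotations of the released simple span under the applied load (×1/EI):
  at D: point load 20.5 at a = 9: Pab(L + b)/(6LEI) = 33.83/EI
  at E: point load 20.5 at a = 9: Pab(L + a)/(6LEI) = 58.42/EI
  at D: UDL 18: wL³/(24EI) = 750/EI
  at E: UDL 18: wL³/(24EI) = 750/EI
  θ_D0 = 783.8/EI,  θ_E0 = 808.4/EI
Flexibility coefficients: a unit moment at one end gives L/(3EI) there and L/(6EI) at the far end, so f₁₁ = f₂₂ = 3.333/EI and f₁₂ = f₂₁ = 1.667/EI.
Compatibility — zero rotation at each built-in end:
  3.333 M_D + 1.667 M_E = 783.8
  1.667 M_D + 3.333 M_E = 808.4
Solving the pair gives M_D = 151.8 kN·m and M_E = 166.6 kN·m (hogging).

M_D = 151.8 kN·m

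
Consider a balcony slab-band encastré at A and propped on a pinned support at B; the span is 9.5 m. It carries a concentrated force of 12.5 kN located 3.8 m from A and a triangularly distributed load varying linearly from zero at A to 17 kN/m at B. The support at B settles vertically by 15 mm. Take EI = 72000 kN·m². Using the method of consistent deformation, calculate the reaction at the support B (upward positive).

R_B = 43.23 kN

Release the roller at B. Primary structure: cantilever fixed at A.
Primary-structure tip deflection at B by superposition:
  point load 12.5 at a = 3.8: Pa²(3L − a)/(6EI) = 743.1/EI
  triangular load, peak 17 at the free end: 11w₀L⁴/(120EI) = 12693/EI
  δ_0 = 13436/EI
Flexibility coefficient — unit upward force at B: δ_{BB} = L³/(3EI) = 285.8/EI.
With EI = 72000 kN·m²: δ_0 = 0.18661 m and δ_{BB} = 0.003969 m/kN.
Compatibility — the beam at B must follow the support down by 0.015 m: δ_0 − R_B·δ_{BB} = 0.015, so R_B = (0.18661 − 0.015)/0.003969 = 43.23 kN.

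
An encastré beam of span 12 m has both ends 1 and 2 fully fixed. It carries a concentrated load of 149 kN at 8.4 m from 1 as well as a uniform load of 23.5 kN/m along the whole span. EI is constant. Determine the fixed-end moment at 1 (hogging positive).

M_1 = 394.6 kN·m

Take the two fixed-end moments M_1, M_2 as redundants; the released structure is the simple span 12.
On the primary (simply-supported) span, the end slopes from the loading are:
  at 1: point load 149 at a = 8.4: Pab(L + b)/(6LEI) = 976.2/EI
  at 2: point load 149 at a = 8.4: Pab(L + a)/(6LEI) = 1277/EI
  at 1: UDL 23.5: wL³/(24EI) = 1692/EI
  at 2: UDL 23.5: wL³/(24EI) = 1692/EI
  θ_10 = 2668/EI,  θ_20 = 2969/EI
Flexibility coefficients: a unit moment at one end gives L/(3EI) there and L/(6EI) at the far end, so f₁₁ = f₂₂ = 4/EI and f₁₂ = f₂₁ = 2/EI.
Compatibility — zero rotation at each built-in end:
  4 M_1 + 2 M_2 = 2668
  2 M_1 + 4 M_2 = 2969
Solving the pair gives M_1 = 394.6 kN·m and M_2 = 544.8 kN·m (hogging).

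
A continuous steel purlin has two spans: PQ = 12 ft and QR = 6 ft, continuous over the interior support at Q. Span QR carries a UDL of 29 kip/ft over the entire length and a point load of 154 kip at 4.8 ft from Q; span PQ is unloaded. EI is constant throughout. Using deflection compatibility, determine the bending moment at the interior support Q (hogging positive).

Insert a hinge at Q; M_Q is the redundant, and each span becomes simply supported.
End slopes at the hinge Q, treating each span as simply supported:
  span QR: UDL 29: wL³/(24EI) = 261/EI
  span QR: point load 154 at a = 4.8: Pab(L + b)/(6LEI) = 177.4/EI
  relative rotation θ_0 = (0 + 438.4)/EI = 438.4/EI
A unit hogging moment at Q produces rotation L₁/(3EI) + L₂/(3EI) = 6/EI.
Slope continuity at Q: θ_0 = M_Q·6/EI, so M_Q = 438.4/6 = 73.07 kip·ft (hogging).

M_Q = 73.07 kip·ft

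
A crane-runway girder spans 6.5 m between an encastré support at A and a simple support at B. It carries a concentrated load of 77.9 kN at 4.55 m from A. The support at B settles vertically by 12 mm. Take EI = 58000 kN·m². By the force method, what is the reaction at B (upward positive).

R_B = 36.29 kN

Release the roller at B. Primary structure: cantilever fixed at A.
Primary-structure tip deflection at B by superposition:
  point load 77.9 at a = 4.55: Pa²(3L − a)/(6EI) = 4018/EI
Flexibility coefficient — unit upward force at B: δ_{BB} = L³/(3EI) = 91.54/EI.
With EI = 58000 kN·m²: δ_0 = 0.069282 m and δ_{BB} = 0.001578 m/kN.
Compatibility — the beam at B must follow the support down by 0.012 m: δ_0 − R_B·δ_{BB} = 0.012, so R_B = (0.069282 − 0.012)/0.001578 = 36.29 kN.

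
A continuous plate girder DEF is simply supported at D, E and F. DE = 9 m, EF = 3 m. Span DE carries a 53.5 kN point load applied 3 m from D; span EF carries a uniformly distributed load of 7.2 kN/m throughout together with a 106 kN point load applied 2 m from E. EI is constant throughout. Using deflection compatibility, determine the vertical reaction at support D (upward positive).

R_D = 28.19 kN

Release continuity at E by inserting a hinge; the redundant is the internal moment M_E. The primary structure is two simply-supported spans DE and EF.
Discontinuity in slope at E on the released structure — sum the simple-span end rotations:
  span DE: point load 53.5 at a = 3: Pab(L + a)/(6LEI) = 214/EI
  span EF: UDL 7.2: wL³/(24EI) = 8.1/EI
  span EF: point load 106 at a = 2: Pab(L + b)/(6LEI) = 47.11/EI
  relative rotation θ_0 = (214 + 55.21)/EI = 269.2/EI
A unit hogging moment at E produces rotation L₁/(3EI) + L₂/(3EI) = 4/EI.
Slope continuity at E: θ_0 = M_E·4/EI, so M_E = 269.2/4 = 67.3 kN·m (hogging).
Span DE, ΣM about D with M_E applied at E: R_E^{DE}·9 = 160.5 + 67.3, so R_E^{DE} = 25.31 kN and R_D = 53.5 − 25.31 = 28.19 kN.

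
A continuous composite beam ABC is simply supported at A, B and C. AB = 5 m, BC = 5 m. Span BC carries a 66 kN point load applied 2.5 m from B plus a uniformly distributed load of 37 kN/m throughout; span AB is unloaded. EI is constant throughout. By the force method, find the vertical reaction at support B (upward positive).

R_B = 161 kN

Insert a hinge at B; M_B is the redundant, and each span becomes simply supported.
End slopes at the hinge B, treating each span as simply supported:
  span BC: point load 66 at a = 2.5: Pab(L + b)/(6LEI) = 103.1/EI
  span BC: UDL 37: wL³/(24EI) = 192.7/EI
  relative rotation θ_0 = (0 + 295.8)/EI = 295.8/EI
A unit hogging moment at B produces rotation L₁/(3EI) + L₂/(3EI) = 3.333/EI.
Compatibility: M_B·(L₁+L₂)/(3EI) = θ_0, giving M_B = 88.75 kN·m (hogging).
Span AB, ΣM about A with M_B applied at B: R_B^{AB}·5 = 0 + 88.75, so R_B^{AB} = 17.75 kN and R_A = 0 − 17.75 = -17.75 kN.
Span BC, ΣM about C: R_B^{BC}·5 = 627.5 + 88.75, so R_B^{BC} = 143.2 kN and R_C = 251 − 143.2 = 107.8 kN.
R_B = 17.75 + 143.2 = 161 kN.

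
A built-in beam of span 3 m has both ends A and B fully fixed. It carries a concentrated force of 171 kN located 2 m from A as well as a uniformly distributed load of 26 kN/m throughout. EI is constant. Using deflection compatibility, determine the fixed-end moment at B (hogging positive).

M_B = 95.5 kN·m

Take the two fixed-end moments M_A, M_B as redundants; the released structure is the simple span AB.
On the primary (simply-supported) span, the end slopes from the loading are:
  at A: point load 171 at a = 2: Pab(L + b)/(6LEI) = 76/EI
  at B: point load 171 at a = 2: Pab(L + a)/(6LEI) = 95/EI
  at A: UDL 26: wL³/(24EI) = 29.25/EI
  at B: UDL 26: wL³/(24EI) = 29.25/EI
  θ_A0 = 105.2/EI,  θ_B0 = 124.2/EI
Flexibility coefficients: a unit moment at one end gives L/(3EI) there and L/(6EI) at the far end, so f₁₁ = f₂₂ = 1/EI and f₁₂ = f₂₁ = 0.5/EI.
Compatibility — zero rotation at each built-in end:
  1 M_A + 0.5 M_B = 105.2
  0.5 M_A + 1 M_B = 124.2
Solving the pair gives M_A = 57.5 kN·m and M_B = 95.5 kN·m (hogging).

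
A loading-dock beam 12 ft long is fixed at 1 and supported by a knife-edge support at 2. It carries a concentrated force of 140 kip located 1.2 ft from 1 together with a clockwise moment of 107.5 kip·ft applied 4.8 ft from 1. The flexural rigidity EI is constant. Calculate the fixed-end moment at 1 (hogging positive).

Choose R_2 as the redundant. The primary structure is the cantilever fixed at 1.
Free-end deflection of the primary structure under the applied loading (downward +):
  point load 140 at a = 1.2: Pa²(3L − a)/(6EI) = 1169/EI
  clockwise couple 107.5 at a = 4.8: M₀a(2L − a)/(2EI) = 4954/EI
  δ_0 = 6123/EI
Flexibility coefficient — unit upward force at 2: δ_{22} = L³/(3EI) = 576/EI.
The prop prevents deflection at 2: R_2 = δ_0/δ_{22} = 6123/576 = 10.63 kip.
Moment equilibrium about 1: M_1 = Σ(load moments about 1) − R_2·L = 275.5 − 10.63×12 = 147.9 kip·ft.

M_1 = 147.9 kip·ft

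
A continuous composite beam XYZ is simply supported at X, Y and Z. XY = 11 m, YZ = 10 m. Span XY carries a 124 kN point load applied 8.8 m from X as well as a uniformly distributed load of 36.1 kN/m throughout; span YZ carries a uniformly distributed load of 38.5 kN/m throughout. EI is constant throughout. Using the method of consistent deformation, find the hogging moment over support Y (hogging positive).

Release continuity at Y by inserting a hinge; the redundant is the internal moment M_Y. The primary structure is two simply-supported spans XY and YZ.
Discontinuity in slope at Y on the released structure — sum the simple-span end rotations:
  span XY: point load 124 at a = 8.8: Pab(L + a)/(6LEI) = 720.2/EI
  span XY: UDL 36.1: wL³/(24EI) = 2002/EI
  span YZ: UDL 38.5: wL³/(24EI) = 1604/EI
  relative rotation θ_0 = (2722 + 1604)/EI = 4326/EI
A unit hogging moment at Y produces rotation L₁/(3EI) + L₂/(3EI) = 7/EI.
Slope continuity at Y: θ_0 = M_Y·7/EI, so M_Y = 4326/7 = 618.1 kN·m (hogging).

M_Y = 618.1 kN·m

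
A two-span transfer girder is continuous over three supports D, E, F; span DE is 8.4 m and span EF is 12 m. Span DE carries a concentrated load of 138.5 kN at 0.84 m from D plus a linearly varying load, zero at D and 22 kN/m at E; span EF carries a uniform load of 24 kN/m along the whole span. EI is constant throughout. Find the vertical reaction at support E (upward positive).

Release continuity at E by inserting a hinge; the redundant is the internal moment M_E. The primary structure is two simply-supported spans DE and EF.
Rotations at E on the released spans (each span's end-slope, ×1/EI):
  span DE: point load 138.5 at a = 0.84: Pab(L + a)/(6LEI) = 161.2/EI
  span DE: triangular load, peak 22: w₀L³/(45EI) = 289.8/EI
  span EF: UDL 24: wL³/(24EI) = 1728/EI
  relative rotation θ_0 = (451 + 1728)/EI = 2179/EI
A unit hogging moment at E produces rotation L₁/(3EI) + L₂/(3EI) = 6.8/EI.
Compatibility: M_E·(L₁+L₂)/(3EI) = θ_0, giving M_E = 320.4 kN·m (hogging).
Span DE, ΣM about D with M_E applied at E: R_E^{DE}·8.4 = 633.8 + 320.4, so R_E^{DE} = 113.6 kN and R_D = 230.9 − 113.6 = 117.3 kN.
Span EF, ΣM about F: R_E^{EF}·12 = 1728 + 320.4, so R_E^{EF} = 170.7 kN and R_F = 288 − 170.7 = 117.3 kN.
R_E = 113.6 + 170.7 = 284.3 kN.

R_E = 284.3 kN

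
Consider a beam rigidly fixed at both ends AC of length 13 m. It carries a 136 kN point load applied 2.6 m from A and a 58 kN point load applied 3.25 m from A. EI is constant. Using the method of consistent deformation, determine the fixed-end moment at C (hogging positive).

M_C = 91.92 kN·m

Release both end moments; the primary structure is a simply-supported span AC with redundants M_A and M_C.
End rotations of the released simple span under the applied load (×1/EI):
  at A: point load 136 at a = 2.6: Pab(L + b)/(6LEI) = 1103/EI
  at C: point load 136 at a = 2.6: Pab(L + a)/(6LEI) = 735.5/EI
  at A: point load 58 at a = 3.25: Pab(L + b)/(6LEI) = 536/EI
  at C: point load 58 at a = 3.25: Pab(L + a)/(6LEI) = 382.9/EI
  θ_A0 = 1639/EI,  θ_C0 = 1118/EI
Flexibility coefficients: a unit moment at one end gives L/(3EI) there and L/(6EI) at the far end, so f₁₁ = f₂₂ = 4.333/EI and f₁₂ = f₂₁ = 2.167/EI.
Compatibility — zero rotation at each built-in end:
  4.333 M_A + 2.167 M_C = 1639
  2.167 M_A + 4.333 M_C = 1118
Solving the pair gives M_A = 332.3 kN·m and M_C = 91.92 kN·m (hogging).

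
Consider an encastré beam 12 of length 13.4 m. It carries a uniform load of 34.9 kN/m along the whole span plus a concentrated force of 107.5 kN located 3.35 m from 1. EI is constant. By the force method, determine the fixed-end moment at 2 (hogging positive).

M_2 = 589.7 kN·m

Take the two fixed-end moments M_1, M_2 as redundants; the released structure is the simple span 12.
End rotations of the released simple span under the applied load (×1/EI):
  at 1: UDL 34.9: wL³/(24EI) = 3499/EI
  at 2: UDL 34.9: wL³/(24EI) = 3499/EI
  at 1: point load 107.5 at a = 3.35: Pab(L + b)/(6LEI) = 1056/EI
  at 2: point load 107.5 at a = 3.35: Pab(L + a)/(6LEI) = 754/EI
  θ_10 = 4554/EI,  θ_20 = 4253/EI
Flexibility coefficients: a unit moment at one end gives L/(3EI) there and L/(6EI) at the far end, so f₁₁ = f₂₂ = 4.467/EI and f₁₂ = f₂₁ = 2.233/EI.
Compatibility — zero rotation at each built-in end:
  4.467 M_1 + 2.233 M_2 = 4554
  2.233 M_1 + 4.467 M_2 = 4253
Solving the pair gives M_1 = 724.8 kN·m and M_2 = 589.7 kN·m (hogging).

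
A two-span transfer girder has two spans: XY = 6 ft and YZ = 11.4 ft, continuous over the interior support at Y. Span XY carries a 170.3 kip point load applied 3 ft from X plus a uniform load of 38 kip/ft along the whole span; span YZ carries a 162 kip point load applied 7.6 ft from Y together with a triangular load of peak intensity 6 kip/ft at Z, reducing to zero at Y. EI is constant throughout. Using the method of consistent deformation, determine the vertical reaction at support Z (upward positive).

Insert a hinge at Y; M_Y is the redundant, and each span becomes simply supported.
Discontinuity in slope at Y on the released structure — sum the simple-span end rotations:
  span XY: point load 170.3 at a = 3: Pab(L + a)/(6LEI) = 383.2/EI
  span XY: UDL 38: wL³/(24EI) = 342/EI
  span YZ: point load 162 at a = 7.6: Pab(L + b)/(6LEI) = 1040/EI
  span YZ: triangular load, peak 6: 7w₀L³/(360EI) = 172.8/EI
  relative rotation θ_0 = (725.2 + 1213)/EI = 1938/EI
A unit hogging moment at Y produces rotation L₁/(3EI) + L₂/(3EI) = 5.8/EI.
Slope continuity at Y: θ_0 = M_Y·5.8/EI, so M_Y = 1938/5.8 = 334.1 kip·ft (hogging).
Span YZ, ΣM about Z: R_Y^{YZ}·11.4 = 745.6 + 334.1, so R_Y^{YZ} = 94.71 kip and R_Z = 196.2 − 94.71 = 101.5 kip.

R_Z = 101.5 kip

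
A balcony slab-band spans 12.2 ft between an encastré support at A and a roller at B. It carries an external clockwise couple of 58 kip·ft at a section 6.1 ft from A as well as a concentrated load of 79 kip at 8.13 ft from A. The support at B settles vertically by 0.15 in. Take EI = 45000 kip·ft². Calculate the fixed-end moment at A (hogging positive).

M_A = 147 kip·ft

Choose R_B as the redundant. The primary structure is the cantilever fixed at A.
Downward deflection at the released point B due to the loads:
  clockwise couple 58 at a = 6.1: M₀a(2L − a)/(2EI) = 3237/EI
  point load 79 at a = 8.13: Pa²(3L − a)/(6EI) = 24777/EI
  δ_0 = 28014/EI
Flexibility coefficient — unit upward force at B: δ_{BB} = L³/(3EI) = 605.3/EI.
With EI = 45000 kip·ft²: δ_0 = 0.62253 ft and δ_{BB} = 0.013451 ft/kip.
Compatibility — the beam at B must follow the support down by 0.0125 ft: δ_0 − R_B·δ_{BB} = 0.0125, so R_B = (0.62253 − 0.0125)/0.013451 = 45.35 kip.
Moment equilibrium about A: M_A = Σ(load moments about A) − R_B·L = 700.3 − 45.35×12.2 = 147 kip·ft.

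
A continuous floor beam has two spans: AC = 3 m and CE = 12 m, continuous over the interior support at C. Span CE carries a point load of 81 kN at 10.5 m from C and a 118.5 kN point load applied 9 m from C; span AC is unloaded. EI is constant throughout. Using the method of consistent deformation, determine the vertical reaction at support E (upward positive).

Take M_C as the redundant. Released structure: two simple spans AC and CE with a hinge at C.
End slopes at the hinge C, treating each span as simply supported:
  span CE: point load 81 at a = 10.5: Pab(L + b)/(6LEI) = 239.2/EI
  span CE: point load 118.5 at a = 9: Pab(L + b)/(6LEI) = 666.6/EI
  relative rotation θ_0 = (0 + 905.8)/EI = 905.8/EI
A unit hogging moment at C produces rotation L₁/(3EI) + L₂/(3EI) = 5/EI.
Compatibility: M_C·(L₁+L₂)/(3EI) = θ_0, giving M_C = 181.2 kN·m (hogging).
Span CE, ΣM about E: R_C^{CE}·12 = 477 + 181.2, so R_C^{CE} = 54.85 kN and R_E = 199.5 − 54.85 = 144.7 kN.

R_E = 144.7 kN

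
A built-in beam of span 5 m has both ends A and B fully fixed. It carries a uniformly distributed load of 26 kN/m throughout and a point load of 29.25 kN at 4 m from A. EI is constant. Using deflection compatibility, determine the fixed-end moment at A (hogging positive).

Release both end moments; the primary structure is a simply-supported span AB with redundants M_A and M_B.
End rotations of the released simple span under the applied load (×1/EI):
  at A: UDL 26: wL³/(24EI) = 135.4/EI
  at B: UDL 26: wL³/(24EI) = 135.4/EI
  at A: point load 29.25 at a = 4: Pab(L + b)/(6LEI) = 23.4/EI
  at B: point load 29.25 at a = 4: Pab(L + a)/(6LEI) = 35.1/EI
  θ_A0 = 158.8/EI,  θ_B0 = 170.5/EI
Flexibility coefficients: a unit moment at one end gives L/(3EI) there and L/(6EI) at the far end, so f₁₁ = f₂₂ = 1.667/EI and f₁₂ = f₂₁ = 0.8333/EI.
Compatibility — zero rotation at each built-in end:
  1.667 M_A + 0.8333 M_B = 158.8
  0.8333 M_A + 1.667 M_B = 170.5
Solving the pair gives M_A = 58.85 kN·m and M_B = 72.89 kN·m (hogging).

M_A = 58.85 kN·m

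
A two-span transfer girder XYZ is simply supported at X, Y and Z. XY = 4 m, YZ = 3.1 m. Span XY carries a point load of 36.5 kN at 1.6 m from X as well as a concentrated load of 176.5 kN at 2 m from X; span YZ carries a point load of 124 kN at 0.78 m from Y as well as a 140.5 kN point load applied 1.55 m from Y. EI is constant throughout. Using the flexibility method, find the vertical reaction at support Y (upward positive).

Release continuity at Y by inserting a hinge; the redundant is the internal moment M_Y. The primary structure is two simply-supported spans XY and YZ.
End slopes at the hinge Y, treating each span as simply supported:
  span XY: point load 36.5 at a = 1.6: Pab(L + a)/(6LEI) = 32.7/EI
  span XY: point load 176.5 at a = 2: Pab(L + a)/(6LEI) = 176.5/EI
  span YZ: point load 124 at a = 0.78: Pab(L + b)/(6LEI) = 65.39/EI
  span YZ: point load 140.5 at a = 1.55: Pab(L + b)/(6LEI) = 84.39/EI
  relative rotation θ_0 = (209.2 + 149.8)/EI = 359/EI
A unit hogging moment at Y produces rotation L₁/(3EI) + L₂/(3EI) = 2.367/EI.
Slope continuity at Y: θ_0 = M_Y·2.367/EI, so M_Y = 359/2.367 = 151.7 kN·m (hogging).
Span XY, ΣM about X with M_Y applied at Y: R_Y^{XY}·4 = 411.4 + 151.7, so R_Y^{XY} = 140.8 kN and R_X = 213 − 140.8 = 72.23 kN.
Span YZ, ΣM about Z: R_Y^{YZ}·3.1 = 505.5 + 151.7, so R_Y^{YZ} = 212 kN and R_Z = 264.5 − 212 = 52.52 kN.
R_Y = 140.8 + 212 = 352.7 kN.

R_Y = 352.7 kN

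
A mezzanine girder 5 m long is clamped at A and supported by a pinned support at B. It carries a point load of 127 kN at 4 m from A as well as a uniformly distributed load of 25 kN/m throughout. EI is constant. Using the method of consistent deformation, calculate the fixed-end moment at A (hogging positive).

M_A = 139.1 kN·m

Remove the prop at B; the released (primary) structure is a cantilever built in at A.
Free-end deflection of the primary structure under the applied loading (downward +):
  point load 127 at a = 4: Pa²(3L − a)/(6EI) = 3725/EI
  UDL 25: wL⁴/(8EI) = 1953/EI
  δ_0 = 5678/EI
Tip deflection under a unit load at B: L³/(3EI) = 41.67/EI.
Compatibility at B: δ_0 − R_B·δ_{BB} = 0, so R_B = 5678/41.67 = 136.3 kN.
Moment equilibrium about A: M_A = Σ(load moments about A) − R_B·L = 820.5 − 136.3×5 = 139.1 kN·m.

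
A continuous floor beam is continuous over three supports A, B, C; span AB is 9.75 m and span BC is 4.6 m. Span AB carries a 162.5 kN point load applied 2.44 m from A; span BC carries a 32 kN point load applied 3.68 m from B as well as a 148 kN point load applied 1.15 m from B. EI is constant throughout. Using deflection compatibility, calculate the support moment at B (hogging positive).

M_B = 166.6 kN·m

Release continuity at B by inserting a hinge; the redundant is the internal moment M_B. The primary structure is two simply-supported spans AB and BC.
Rotations at B on the released spans (each span's end-slope, ×1/EI):
  span AB: point load 162.5 at a = 2.44: Pab(L + a)/(6LEI) = 604/EI
  span BC: point load 32 at a = 3.68: Pab(L + b)/(6LEI) = 21.67/EI
  span BC: point load 148 at a = 1.15: Pab(L + b)/(6LEI) = 171.3/EI
  relative rotation θ_0 = (604 + 192.9)/EI = 796.9/EI
A unit hogging moment at B produces rotation L₁/(3EI) + L₂/(3EI) = 4.783/EI.
Slope continuity at B: θ_0 = M_B·4.783/EI, so M_B = 796.9/4.783 = 166.6 kN·m (hogging).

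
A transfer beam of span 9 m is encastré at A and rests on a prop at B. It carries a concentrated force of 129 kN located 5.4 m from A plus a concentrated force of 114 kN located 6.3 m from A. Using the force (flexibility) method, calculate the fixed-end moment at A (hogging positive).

Choose R_B as the redundant. The primary structure is the cantilever fixed at A.
Free-end deflection of the primary structure under the applied loading (downward +):
  point load 129 at a = 5.4: Pa²(3L − a)/(6EI) = 13542/EI
  point load 114 at a = 6.3: Pa²(3L − a)/(6EI) = 15610/EI
  δ_0 = 29152/EI
Flexibility coefficient — unit upward force at B: δ_{BB} = L³/(3EI) = 243/EI.
The prop prevents deflection at B: R_B = δ_0/δ_{BB} = 29152/243 = 120 kN.
Moment equilibrium about A: M_A = Σ(load moments about A) − R_B·L = 1415 − 120×9 = 335.1 kN·m.

M_A = 335.1 kN·m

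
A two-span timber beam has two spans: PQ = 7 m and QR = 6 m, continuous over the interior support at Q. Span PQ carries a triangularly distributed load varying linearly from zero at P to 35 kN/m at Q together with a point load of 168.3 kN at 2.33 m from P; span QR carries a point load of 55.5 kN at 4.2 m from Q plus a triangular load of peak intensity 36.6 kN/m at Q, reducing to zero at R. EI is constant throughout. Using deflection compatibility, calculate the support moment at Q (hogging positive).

M_Q = 217 kN·m

Release continuity at Q by inserting a hinge; the redundant is the internal moment M_Q. The primary structure is two simply-supported spans PQ and QR.
Rotations at Q on the released spans (each span's end-slope, ×1/EI):
  span PQ: triangular load, peak 35: w₀L³/(45EI) = 266.8/EI
  span PQ: point load 168.3 at a = 2.33: Pab(L + a)/(6LEI) = 406.8/EI
  span QR: point load 55.5 at a = 4.2: Pab(L + b)/(6LEI) = 90.91/EI
  span QR: triangular load, peak 36.6: w₀L³/(45EI) = 175.7/EI
  relative rotation θ_0 = (673.6 + 266.6)/EI = 940.2/EI
A unit hogging moment at Q produces rotation L₁/(3EI) + L₂/(3EI) = 4.333/EI.
Compatibility: M_Q·(L₁+L₂)/(3EI) = θ_0, giving M_Q = 217 kN·m (hogging).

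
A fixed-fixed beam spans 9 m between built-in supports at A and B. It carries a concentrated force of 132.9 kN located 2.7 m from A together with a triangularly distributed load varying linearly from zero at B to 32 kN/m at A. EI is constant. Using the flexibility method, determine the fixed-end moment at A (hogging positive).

M_A = 305.4 kN·m

Release both end moments; the primary structure is a simply-supported span AB with redundants M_A and M_B.
On the primary (simply-supported) span, the end slopes from the loading are:
  at A: point load 132.9 at a = 2.7: Pab(L + b)/(6LEI) = 640.5/EI
  at B: point load 132.9 at a = 2.7: Pab(L + a)/(6LEI) = 489.8/EI
  at A: triangular load, peak 32: w₀L³/(45EI) = 518.4/EI
  at B: triangular load, peak 32: 7w₀L³/(360EI) = 453.6/EI
  θ_A0 = 1159/EI,  θ_B0 = 943.4/EI
Flexibility coefficients: a unit moment at one end gives L/(3EI) there and L/(6EI) at the far end, so f₁₁ = f₂₂ = 3/EI and f₁₂ = f₂₁ = 1.5/EI.
Compatibility — zero rotation at each built-in end:
  3 M_A + 1.5 M_B = 1159
  1.5 M_A + 3 M_B = 943.4
Solving the pair gives M_A = 305.4 kN·m and M_B = 161.8 kN·m (hogging).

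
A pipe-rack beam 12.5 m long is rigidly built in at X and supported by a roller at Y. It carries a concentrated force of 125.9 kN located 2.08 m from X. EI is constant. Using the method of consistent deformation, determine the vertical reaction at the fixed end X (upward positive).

Remove the prop at Y; the released (primary) structure is a cantilever built in at X.
Downward deflection at the released point Y due to the loads:
  point load 125.9 at a = 2.08: Pa²(3L − a)/(6EI) = 3216/EI
Tip deflection under a unit load at Y: L³/(3EI) = 651/EI.
Compatibility at Y: δ_0 − R_Y·δ_{YY} = 0, so R_Y = 3216/651 = 4.939 kN.
Vertical equilibrium: R_X = ΣP − R_Y = 125.9 − 4.939 = 121 kN.

R_X = 121 kN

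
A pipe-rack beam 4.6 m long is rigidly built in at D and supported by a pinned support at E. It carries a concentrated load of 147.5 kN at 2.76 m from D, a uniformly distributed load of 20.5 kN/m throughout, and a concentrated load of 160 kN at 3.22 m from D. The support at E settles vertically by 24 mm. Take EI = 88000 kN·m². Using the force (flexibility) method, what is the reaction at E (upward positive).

Choose R_E as the redundant. The primary structure is the cantilever fixed at D.
Primary-structure tip deflection at E by superposition:
  point load 147.5 at a = 2.76: Pa²(3L − a)/(6EI) = 2067/EI
  UDL 20.5: wL⁴/(8EI) = 1147/EI
  point load 160 at a = 3.22: Pa²(3L − a)/(6EI) = 2925/EI
  δ_0 = 6140/EI
Tip deflection under a unit load at E: L³/(3EI) = 32.45/EI.
With EI = 88000 kN·m²: δ_0 = 0.069773 m and δ_{EE} = 0.000369 m/kN.
Compatibility — the beam at E must follow the support down by 0.024 m: δ_0 − R_E·δ_{EE} = 0.024, so R_E = (0.069773 − 0.024)/0.000369 = 124.1 kN.

R_E = 124.1 kN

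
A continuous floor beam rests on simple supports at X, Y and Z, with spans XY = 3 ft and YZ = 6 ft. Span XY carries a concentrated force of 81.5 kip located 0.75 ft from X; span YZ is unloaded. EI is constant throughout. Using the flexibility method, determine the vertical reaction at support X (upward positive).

Release continuity at Y by inserting a hinge; the redundant is the internal moment M_Y. The primary structure is two simply-supported spans XY and YZ.
End slopes at the hinge Y, treating each span as simply supported:
  span XY: point load 81.5 at a = 0.75: Pab(L + a)/(6LEI) = 28.65/EI
  relative rotation θ_0 = (28.65 + 0)/EI = 28.65/EI
A unit hogging moment at Y produces rotation L₁/(3EI) + L₂/(3EI) = 3/EI.
Compatibility: M_Y·(L₁+L₂)/(3EI) = θ_0, giving M_Y = 9.551 kip·ft (hogging).
Span XY, ΣM about X with M_Y applied at Y: R_Y^{XY}·3 = 61.12 + 9.551, so R_Y^{XY} = 23.56 kip and R_X = 81.5 − 23.56 = 57.94 kip.

R_X = 57.94 kip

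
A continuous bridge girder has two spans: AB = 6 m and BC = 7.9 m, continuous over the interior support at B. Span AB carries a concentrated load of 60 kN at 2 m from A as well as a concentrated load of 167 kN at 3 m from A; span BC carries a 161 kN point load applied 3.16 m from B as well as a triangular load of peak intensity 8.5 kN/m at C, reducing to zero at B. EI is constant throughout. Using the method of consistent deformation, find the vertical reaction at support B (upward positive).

R_B = 287.7 kN

Release continuity at B by inserting a hinge; the redundant is the internal moment M_B. The primary structure is two simply-supported spans AB and BC.
End slopes at the hinge B, treating each span as simply supported:
  span AB: point load 60 at a = 2: Pab(L + a)/(6LEI) = 106.7/EI
  span AB: point load 167 at a = 3: Pab(L + a)/(6LEI) = 375.8/EI
  span BC: point load 161 at a = 3.16: Pab(L + b)/(6LEI) = 643.1/EI
  span BC: triangular load, peak 8.5: 7w₀L³/(360EI) = 81.49/EI
  relative rotation θ_0 = (482.4 + 724.6)/EI = 1207/EI
A unit hogging moment at B produces rotation L₁/(3EI) + L₂/(3EI) = 4.633/EI.
Slope continuity at B: θ_0 = M_B·4.633/EI, so M_B = 1207/4.633 = 260.5 kN·m (hogging).
Span AB, ΣM about A with M_B applied at B: R_B^{AB}·6 = 621 + 260.5, so R_B^{AB} = 146.9 kN and R_A = 227 − 146.9 = 80.08 kN.
Span BC, ΣM about C: R_B^{BC}·7.9 = 851.6 + 260.5, so R_B^{BC} = 140.8 kN and R_C = 194.6 − 140.8 = 53.81 kN.
R_B = 146.9 + 140.8 = 287.7 kN.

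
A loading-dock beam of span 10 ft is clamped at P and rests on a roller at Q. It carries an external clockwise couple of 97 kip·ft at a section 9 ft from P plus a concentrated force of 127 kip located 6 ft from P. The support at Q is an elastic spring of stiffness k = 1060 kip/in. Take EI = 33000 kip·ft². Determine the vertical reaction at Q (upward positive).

R_Q = 68.73 kip

Remove the prop at Q; the released (primary) structure is a cantilever built in at P.
Free-end deflection of the primary structure under the applied loading (downward +):
  clockwise couple 97 at a = 9: M₀a(2L − a)/(2EI) = 4802/EI
  point load 127 at a = 6: Pa²(3L − a)/(6EI) = 18288/EI
  δ_0 = 23090/EI
Tip deflection under a unit load at Q: L³/(3EI) = 333.3/EI.
With EI = 33000 kip·ft²: δ_0 = 0.69968 ft and δ_{QQ} = 0.010101 ft/kip.
Compatibility — the spring shortens by R_Q/k under the reaction it provides: δ_0 − R_Q·δ_{QQ} = R_Q/k. With 1/k = 1/(1060×12) ft/kip = 0.000079 ft/kip, R_Q = δ_0 / (δ_{QQ} + 1/k) = 0.69968 / (0.010101 + 0.000079) = 68.73 kip.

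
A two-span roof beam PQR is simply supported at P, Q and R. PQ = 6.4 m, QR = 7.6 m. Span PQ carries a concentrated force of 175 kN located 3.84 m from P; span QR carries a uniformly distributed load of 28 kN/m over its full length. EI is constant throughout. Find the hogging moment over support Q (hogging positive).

Take M_Q as the redundant. Released structure: two simple spans PQ and QR with a hinge at Q.
Discontinuity in slope at Q on the released structure — sum the simple-span end rotations:
  span PQ: point load 175 at a = 3.84: Pab(L + a)/(6LEI) = 458.8/EI
  span QR: UDL 28: wL³/(24EI) = 512.1/EI
  relative rotation θ_0 = (458.8 + 512.1)/EI = 970.9/EI
A unit hogging moment at Q produces rotation L₁/(3EI) + L₂/(3EI) = 4.667/EI.
Compatibility: M_Q·(L₁+L₂)/(3EI) = θ_0, giving M_Q = 208 kN·m (hogging).

M_Q = 208 kN·m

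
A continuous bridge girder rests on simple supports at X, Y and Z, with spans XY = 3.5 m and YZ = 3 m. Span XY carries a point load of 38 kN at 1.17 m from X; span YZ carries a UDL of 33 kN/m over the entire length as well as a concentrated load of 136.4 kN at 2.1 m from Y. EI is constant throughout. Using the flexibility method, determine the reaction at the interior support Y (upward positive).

Take M_Y as the redundant. Released structure: two simple spans XY and YZ with a hinge at Y.
Rotations at Y on the released spans (each span's end-slope, ×1/EI):
  span XY: point load 38 at a = 1.17: Pab(L + a)/(6LEI) = 23.04/EI
  span YZ: UDL 33: wL³/(24EI) = 37.12/EI
  span YZ: point load 136.4 at a = 2.1: Pab(L + b)/(6LEI) = 55.86/EI
  relative rotation θ_0 = (23.04 + 92.98)/EI = 116/EI
A unit hogging moment at Y produces rotation L₁/(3EI) + L₂/(3EI) = 2.167/EI.
Compatibility: M_Y·(L₁+L₂)/(3EI) = θ_0, giving M_Y = 53.55 kN·m (hogging).
Span XY, ΣM about X with M_Y applied at Y: R_Y^{XY}·3.5 = 44.46 + 53.55, so R_Y^{XY} = 28 kN and R_X = 38 − 28 = 9.998 kN.
Span YZ, ΣM about Z: R_Y^{YZ}·3 = 271.3 + 53.55, so R_Y^{YZ} = 108.3 kN and R_Z = 235.4 − 108.3 = 127.1 kN.
R_Y = 28 + 108.3 = 136.3 kN.

R_Y = 136.3 kN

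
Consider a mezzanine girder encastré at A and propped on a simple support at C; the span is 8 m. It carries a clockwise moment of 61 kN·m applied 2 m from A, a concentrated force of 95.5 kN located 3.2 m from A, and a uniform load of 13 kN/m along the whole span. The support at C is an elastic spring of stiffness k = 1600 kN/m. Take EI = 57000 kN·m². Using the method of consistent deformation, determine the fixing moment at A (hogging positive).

Choose R_C as the redundant. The primary structure is the cantilever fixed at A.
Deflection at C on the released cantilever, summing each load's contribution:
  clockwise couple 61 at a = 2: M₀a(2L − a)/(2EI) = 854/EI
  point load 95.5 at a = 3.2: Pa²(3L − a)/(6EI) = 3390/EI
  UDL 13: wL⁴/(8EI) = 6656/EI
  δ_0 = 10900/EI
Tip deflection under a unit load at C: L³/(3EI) = 170.7/EI.
With EI = 57000 kN·m²: δ_0 = 0.19123 m and δ_{CC} = 0.002994 m/kN.
Compatibility — the spring shortens by R_C/k under the reaction it provides: δ_0 − R_C·δ_{CC} = R_C/k. With 1/k = 0.000625 m/kN, R_C = δ_0 / (δ_{CC} + 1/k) = 0.19123 / (0.002994 + 0.000625) = 52.84 kN.
Moment equilibrium about A: M_A = Σ(load moments about A) − R_C·L = 782.6 − 52.84×8 = 359.9 kN·m.

M_A = 359.9 kN·m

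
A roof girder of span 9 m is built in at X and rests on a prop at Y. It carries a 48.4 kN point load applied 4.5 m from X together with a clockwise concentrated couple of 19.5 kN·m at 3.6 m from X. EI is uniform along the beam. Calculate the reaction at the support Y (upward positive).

Remove the prop at Y; the released (primary) structure is a cantilever built in at X.
Downward deflection at the released point Y due to the loads:
  point load 48.4 at a = 4.5: Pa²(3L − a)/(6EI) = 3675/EI
  clockwise couple 19.5 at a = 3.6: M₀a(2L − a)/(2EI) = 505.4/EI
  δ_0 = 4181/EI
Flexibility coefficient — unit upward force at Y: δ_{YY} = L³/(3EI) = 243/EI.
The prop prevents deflection at Y: R_Y = δ_0/δ_{YY} = 4181/243 = 17.2 kN.

R_Y = 17.2 kN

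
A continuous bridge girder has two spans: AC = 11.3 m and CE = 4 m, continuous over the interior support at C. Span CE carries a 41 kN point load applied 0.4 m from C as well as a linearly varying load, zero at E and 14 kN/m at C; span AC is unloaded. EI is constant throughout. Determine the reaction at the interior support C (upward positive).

R_C = 58.13 kN

Take M_C as the redundant. Released structure: two simple spans AC and CE with a hinge at C.
End slopes at the hinge C, treating each span as simply supported:
  span CE: point load 41 at a = 0.4: Pab(L + b)/(6LEI) = 18.7/EI
  span CE: triangular load, peak 14: w₀L³/(45EI) = 19.91/EI
  relative rotation θ_0 = (0 + 38.61)/EI = 38.61/EI
A unit hogging moment at C produces rotation L₁/(3EI) + L₂/(3EI) = 5.1/EI.
Slope continuity at C: θ_0 = M_C·5.1/EI, so M_C = 38.61/5.1 = 7.57 kN·m (hogging).
Span AC, ΣM about A with M_C applied at C: R_C^{AC}·11.3 = 0 + 7.57, so R_C^{AC} = 0.6699 kN and R_A = 0 − 0.6699 = -0.6699 kN.
Span CE, ΣM about E: R_C^{CE}·4 = 222.3 + 7.57, so R_C^{CE} = 57.46 kN and R_E = 69 − 57.46 = 11.54 kN.
R_C = 0.6699 + 57.46 = 58.13 kN.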